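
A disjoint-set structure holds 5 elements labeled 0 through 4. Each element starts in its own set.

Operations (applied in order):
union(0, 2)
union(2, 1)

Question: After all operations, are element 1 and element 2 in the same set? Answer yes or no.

Step 1: union(0, 2) -> merged; set of 0 now {0, 2}
Step 2: union(2, 1) -> merged; set of 2 now {0, 1, 2}
Set of 1: {0, 1, 2}; 2 is a member.

Answer: yes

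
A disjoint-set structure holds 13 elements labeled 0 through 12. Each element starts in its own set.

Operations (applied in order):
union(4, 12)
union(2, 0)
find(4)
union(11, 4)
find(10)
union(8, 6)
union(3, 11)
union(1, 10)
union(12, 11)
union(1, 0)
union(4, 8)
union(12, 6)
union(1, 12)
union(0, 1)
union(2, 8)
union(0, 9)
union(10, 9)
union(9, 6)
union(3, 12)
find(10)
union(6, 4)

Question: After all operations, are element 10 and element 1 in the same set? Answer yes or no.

Step 1: union(4, 12) -> merged; set of 4 now {4, 12}
Step 2: union(2, 0) -> merged; set of 2 now {0, 2}
Step 3: find(4) -> no change; set of 4 is {4, 12}
Step 4: union(11, 4) -> merged; set of 11 now {4, 11, 12}
Step 5: find(10) -> no change; set of 10 is {10}
Step 6: union(8, 6) -> merged; set of 8 now {6, 8}
Step 7: union(3, 11) -> merged; set of 3 now {3, 4, 11, 12}
Step 8: union(1, 10) -> merged; set of 1 now {1, 10}
Step 9: union(12, 11) -> already same set; set of 12 now {3, 4, 11, 12}
Step 10: union(1, 0) -> merged; set of 1 now {0, 1, 2, 10}
Step 11: union(4, 8) -> merged; set of 4 now {3, 4, 6, 8, 11, 12}
Step 12: union(12, 6) -> already same set; set of 12 now {3, 4, 6, 8, 11, 12}
Step 13: union(1, 12) -> merged; set of 1 now {0, 1, 2, 3, 4, 6, 8, 10, 11, 12}
Step 14: union(0, 1) -> already same set; set of 0 now {0, 1, 2, 3, 4, 6, 8, 10, 11, 12}
Step 15: union(2, 8) -> already same set; set of 2 now {0, 1, 2, 3, 4, 6, 8, 10, 11, 12}
Step 16: union(0, 9) -> merged; set of 0 now {0, 1, 2, 3, 4, 6, 8, 9, 10, 11, 12}
Step 17: union(10, 9) -> already same set; set of 10 now {0, 1, 2, 3, 4, 6, 8, 9, 10, 11, 12}
Step 18: union(9, 6) -> already same set; set of 9 now {0, 1, 2, 3, 4, 6, 8, 9, 10, 11, 12}
Step 19: union(3, 12) -> already same set; set of 3 now {0, 1, 2, 3, 4, 6, 8, 9, 10, 11, 12}
Step 20: find(10) -> no change; set of 10 is {0, 1, 2, 3, 4, 6, 8, 9, 10, 11, 12}
Step 21: union(6, 4) -> already same set; set of 6 now {0, 1, 2, 3, 4, 6, 8, 9, 10, 11, 12}
Set of 10: {0, 1, 2, 3, 4, 6, 8, 9, 10, 11, 12}; 1 is a member.

Answer: yes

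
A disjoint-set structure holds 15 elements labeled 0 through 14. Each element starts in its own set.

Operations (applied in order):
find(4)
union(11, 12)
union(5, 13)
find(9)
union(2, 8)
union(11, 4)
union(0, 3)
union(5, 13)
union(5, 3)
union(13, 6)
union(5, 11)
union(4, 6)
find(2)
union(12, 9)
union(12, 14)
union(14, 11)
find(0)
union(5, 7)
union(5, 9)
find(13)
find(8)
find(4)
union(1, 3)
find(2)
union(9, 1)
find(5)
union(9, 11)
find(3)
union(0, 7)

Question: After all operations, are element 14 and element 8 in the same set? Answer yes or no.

Step 1: find(4) -> no change; set of 4 is {4}
Step 2: union(11, 12) -> merged; set of 11 now {11, 12}
Step 3: union(5, 13) -> merged; set of 5 now {5, 13}
Step 4: find(9) -> no change; set of 9 is {9}
Step 5: union(2, 8) -> merged; set of 2 now {2, 8}
Step 6: union(11, 4) -> merged; set of 11 now {4, 11, 12}
Step 7: union(0, 3) -> merged; set of 0 now {0, 3}
Step 8: union(5, 13) -> already same set; set of 5 now {5, 13}
Step 9: union(5, 3) -> merged; set of 5 now {0, 3, 5, 13}
Step 10: union(13, 6) -> merged; set of 13 now {0, 3, 5, 6, 13}
Step 11: union(5, 11) -> merged; set of 5 now {0, 3, 4, 5, 6, 11, 12, 13}
Step 12: union(4, 6) -> already same set; set of 4 now {0, 3, 4, 5, 6, 11, 12, 13}
Step 13: find(2) -> no change; set of 2 is {2, 8}
Step 14: union(12, 9) -> merged; set of 12 now {0, 3, 4, 5, 6, 9, 11, 12, 13}
Step 15: union(12, 14) -> merged; set of 12 now {0, 3, 4, 5, 6, 9, 11, 12, 13, 14}
Step 16: union(14, 11) -> already same set; set of 14 now {0, 3, 4, 5, 6, 9, 11, 12, 13, 14}
Step 17: find(0) -> no change; set of 0 is {0, 3, 4, 5, 6, 9, 11, 12, 13, 14}
Step 18: union(5, 7) -> merged; set of 5 now {0, 3, 4, 5, 6, 7, 9, 11, 12, 13, 14}
Step 19: union(5, 9) -> already same set; set of 5 now {0, 3, 4, 5, 6, 7, 9, 11, 12, 13, 14}
Step 20: find(13) -> no change; set of 13 is {0, 3, 4, 5, 6, 7, 9, 11, 12, 13, 14}
Step 21: find(8) -> no change; set of 8 is {2, 8}
Step 22: find(4) -> no change; set of 4 is {0, 3, 4, 5, 6, 7, 9, 11, 12, 13, 14}
Step 23: union(1, 3) -> merged; set of 1 now {0, 1, 3, 4, 5, 6, 7, 9, 11, 12, 13, 14}
Step 24: find(2) -> no change; set of 2 is {2, 8}
Step 25: union(9, 1) -> already same set; set of 9 now {0, 1, 3, 4, 5, 6, 7, 9, 11, 12, 13, 14}
Step 26: find(5) -> no change; set of 5 is {0, 1, 3, 4, 5, 6, 7, 9, 11, 12, 13, 14}
Step 27: union(9, 11) -> already same set; set of 9 now {0, 1, 3, 4, 5, 6, 7, 9, 11, 12, 13, 14}
Step 28: find(3) -> no change; set of 3 is {0, 1, 3, 4, 5, 6, 7, 9, 11, 12, 13, 14}
Step 29: union(0, 7) -> already same set; set of 0 now {0, 1, 3, 4, 5, 6, 7, 9, 11, 12, 13, 14}
Set of 14: {0, 1, 3, 4, 5, 6, 7, 9, 11, 12, 13, 14}; 8 is not a member.

Answer: no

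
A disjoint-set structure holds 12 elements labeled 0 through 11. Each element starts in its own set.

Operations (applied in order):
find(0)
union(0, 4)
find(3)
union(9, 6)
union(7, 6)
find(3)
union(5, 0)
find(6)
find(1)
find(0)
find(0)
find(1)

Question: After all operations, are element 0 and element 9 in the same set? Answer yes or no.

Answer: no

Derivation:
Step 1: find(0) -> no change; set of 0 is {0}
Step 2: union(0, 4) -> merged; set of 0 now {0, 4}
Step 3: find(3) -> no change; set of 3 is {3}
Step 4: union(9, 6) -> merged; set of 9 now {6, 9}
Step 5: union(7, 6) -> merged; set of 7 now {6, 7, 9}
Step 6: find(3) -> no change; set of 3 is {3}
Step 7: union(5, 0) -> merged; set of 5 now {0, 4, 5}
Step 8: find(6) -> no change; set of 6 is {6, 7, 9}
Step 9: find(1) -> no change; set of 1 is {1}
Step 10: find(0) -> no change; set of 0 is {0, 4, 5}
Step 11: find(0) -> no change; set of 0 is {0, 4, 5}
Step 12: find(1) -> no change; set of 1 is {1}
Set of 0: {0, 4, 5}; 9 is not a member.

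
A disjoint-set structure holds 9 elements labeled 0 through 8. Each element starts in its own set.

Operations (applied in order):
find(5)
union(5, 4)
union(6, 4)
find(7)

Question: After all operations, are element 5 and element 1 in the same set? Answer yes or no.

Answer: no

Derivation:
Step 1: find(5) -> no change; set of 5 is {5}
Step 2: union(5, 4) -> merged; set of 5 now {4, 5}
Step 3: union(6, 4) -> merged; set of 6 now {4, 5, 6}
Step 4: find(7) -> no change; set of 7 is {7}
Set of 5: {4, 5, 6}; 1 is not a member.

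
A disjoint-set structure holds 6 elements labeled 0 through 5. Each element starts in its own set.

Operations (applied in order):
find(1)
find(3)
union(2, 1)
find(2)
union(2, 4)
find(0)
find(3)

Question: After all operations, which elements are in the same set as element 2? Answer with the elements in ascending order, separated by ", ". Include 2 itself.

Step 1: find(1) -> no change; set of 1 is {1}
Step 2: find(3) -> no change; set of 3 is {3}
Step 3: union(2, 1) -> merged; set of 2 now {1, 2}
Step 4: find(2) -> no change; set of 2 is {1, 2}
Step 5: union(2, 4) -> merged; set of 2 now {1, 2, 4}
Step 6: find(0) -> no change; set of 0 is {0}
Step 7: find(3) -> no change; set of 3 is {3}
Component of 2: {1, 2, 4}

Answer: 1, 2, 4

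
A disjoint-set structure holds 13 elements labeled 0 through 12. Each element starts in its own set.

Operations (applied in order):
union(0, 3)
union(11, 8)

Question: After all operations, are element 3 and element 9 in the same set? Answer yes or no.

Step 1: union(0, 3) -> merged; set of 0 now {0, 3}
Step 2: union(11, 8) -> merged; set of 11 now {8, 11}
Set of 3: {0, 3}; 9 is not a member.

Answer: no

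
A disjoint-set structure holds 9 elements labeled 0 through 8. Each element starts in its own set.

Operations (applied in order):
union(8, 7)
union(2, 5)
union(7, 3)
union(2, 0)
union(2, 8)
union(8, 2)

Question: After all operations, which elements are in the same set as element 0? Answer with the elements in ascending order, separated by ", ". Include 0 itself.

Answer: 0, 2, 3, 5, 7, 8

Derivation:
Step 1: union(8, 7) -> merged; set of 8 now {7, 8}
Step 2: union(2, 5) -> merged; set of 2 now {2, 5}
Step 3: union(7, 3) -> merged; set of 7 now {3, 7, 8}
Step 4: union(2, 0) -> merged; set of 2 now {0, 2, 5}
Step 5: union(2, 8) -> merged; set of 2 now {0, 2, 3, 5, 7, 8}
Step 6: union(8, 2) -> already same set; set of 8 now {0, 2, 3, 5, 7, 8}
Component of 0: {0, 2, 3, 5, 7, 8}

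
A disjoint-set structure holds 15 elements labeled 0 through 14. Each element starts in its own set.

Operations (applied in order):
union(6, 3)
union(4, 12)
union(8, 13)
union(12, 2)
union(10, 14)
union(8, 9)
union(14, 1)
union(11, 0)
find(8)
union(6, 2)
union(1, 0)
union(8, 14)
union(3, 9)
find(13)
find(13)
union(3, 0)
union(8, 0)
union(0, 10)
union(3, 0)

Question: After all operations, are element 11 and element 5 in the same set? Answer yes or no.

Answer: no

Derivation:
Step 1: union(6, 3) -> merged; set of 6 now {3, 6}
Step 2: union(4, 12) -> merged; set of 4 now {4, 12}
Step 3: union(8, 13) -> merged; set of 8 now {8, 13}
Step 4: union(12, 2) -> merged; set of 12 now {2, 4, 12}
Step 5: union(10, 14) -> merged; set of 10 now {10, 14}
Step 6: union(8, 9) -> merged; set of 8 now {8, 9, 13}
Step 7: union(14, 1) -> merged; set of 14 now {1, 10, 14}
Step 8: union(11, 0) -> merged; set of 11 now {0, 11}
Step 9: find(8) -> no change; set of 8 is {8, 9, 13}
Step 10: union(6, 2) -> merged; set of 6 now {2, 3, 4, 6, 12}
Step 11: union(1, 0) -> merged; set of 1 now {0, 1, 10, 11, 14}
Step 12: union(8, 14) -> merged; set of 8 now {0, 1, 8, 9, 10, 11, 13, 14}
Step 13: union(3, 9) -> merged; set of 3 now {0, 1, 2, 3, 4, 6, 8, 9, 10, 11, 12, 13, 14}
Step 14: find(13) -> no change; set of 13 is {0, 1, 2, 3, 4, 6, 8, 9, 10, 11, 12, 13, 14}
Step 15: find(13) -> no change; set of 13 is {0, 1, 2, 3, 4, 6, 8, 9, 10, 11, 12, 13, 14}
Step 16: union(3, 0) -> already same set; set of 3 now {0, 1, 2, 3, 4, 6, 8, 9, 10, 11, 12, 13, 14}
Step 17: union(8, 0) -> already same set; set of 8 now {0, 1, 2, 3, 4, 6, 8, 9, 10, 11, 12, 13, 14}
Step 18: union(0, 10) -> already same set; set of 0 now {0, 1, 2, 3, 4, 6, 8, 9, 10, 11, 12, 13, 14}
Step 19: union(3, 0) -> already same set; set of 3 now {0, 1, 2, 3, 4, 6, 8, 9, 10, 11, 12, 13, 14}
Set of 11: {0, 1, 2, 3, 4, 6, 8, 9, 10, 11, 12, 13, 14}; 5 is not a member.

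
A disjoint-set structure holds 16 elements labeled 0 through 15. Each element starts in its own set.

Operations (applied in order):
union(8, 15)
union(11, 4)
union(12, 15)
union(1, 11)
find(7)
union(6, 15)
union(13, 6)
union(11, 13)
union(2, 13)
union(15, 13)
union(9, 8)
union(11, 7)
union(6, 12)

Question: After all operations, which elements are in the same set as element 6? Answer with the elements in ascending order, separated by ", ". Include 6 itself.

Answer: 1, 2, 4, 6, 7, 8, 9, 11, 12, 13, 15

Derivation:
Step 1: union(8, 15) -> merged; set of 8 now {8, 15}
Step 2: union(11, 4) -> merged; set of 11 now {4, 11}
Step 3: union(12, 15) -> merged; set of 12 now {8, 12, 15}
Step 4: union(1, 11) -> merged; set of 1 now {1, 4, 11}
Step 5: find(7) -> no change; set of 7 is {7}
Step 6: union(6, 15) -> merged; set of 6 now {6, 8, 12, 15}
Step 7: union(13, 6) -> merged; set of 13 now {6, 8, 12, 13, 15}
Step 8: union(11, 13) -> merged; set of 11 now {1, 4, 6, 8, 11, 12, 13, 15}
Step 9: union(2, 13) -> merged; set of 2 now {1, 2, 4, 6, 8, 11, 12, 13, 15}
Step 10: union(15, 13) -> already same set; set of 15 now {1, 2, 4, 6, 8, 11, 12, 13, 15}
Step 11: union(9, 8) -> merged; set of 9 now {1, 2, 4, 6, 8, 9, 11, 12, 13, 15}
Step 12: union(11, 7) -> merged; set of 11 now {1, 2, 4, 6, 7, 8, 9, 11, 12, 13, 15}
Step 13: union(6, 12) -> already same set; set of 6 now {1, 2, 4, 6, 7, 8, 9, 11, 12, 13, 15}
Component of 6: {1, 2, 4, 6, 7, 8, 9, 11, 12, 13, 15}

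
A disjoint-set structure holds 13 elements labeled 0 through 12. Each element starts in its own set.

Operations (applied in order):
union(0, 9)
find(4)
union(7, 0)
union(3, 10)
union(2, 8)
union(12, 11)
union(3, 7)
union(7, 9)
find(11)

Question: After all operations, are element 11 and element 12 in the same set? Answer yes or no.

Step 1: union(0, 9) -> merged; set of 0 now {0, 9}
Step 2: find(4) -> no change; set of 4 is {4}
Step 3: union(7, 0) -> merged; set of 7 now {0, 7, 9}
Step 4: union(3, 10) -> merged; set of 3 now {3, 10}
Step 5: union(2, 8) -> merged; set of 2 now {2, 8}
Step 6: union(12, 11) -> merged; set of 12 now {11, 12}
Step 7: union(3, 7) -> merged; set of 3 now {0, 3, 7, 9, 10}
Step 8: union(7, 9) -> already same set; set of 7 now {0, 3, 7, 9, 10}
Step 9: find(11) -> no change; set of 11 is {11, 12}
Set of 11: {11, 12}; 12 is a member.

Answer: yes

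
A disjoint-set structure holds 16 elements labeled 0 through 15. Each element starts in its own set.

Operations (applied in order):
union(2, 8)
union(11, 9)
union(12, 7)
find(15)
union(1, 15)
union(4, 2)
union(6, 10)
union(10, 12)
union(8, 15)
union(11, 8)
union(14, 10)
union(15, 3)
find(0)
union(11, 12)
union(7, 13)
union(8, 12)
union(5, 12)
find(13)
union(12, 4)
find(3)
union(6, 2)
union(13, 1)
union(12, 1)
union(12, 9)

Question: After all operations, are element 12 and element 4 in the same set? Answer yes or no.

Step 1: union(2, 8) -> merged; set of 2 now {2, 8}
Step 2: union(11, 9) -> merged; set of 11 now {9, 11}
Step 3: union(12, 7) -> merged; set of 12 now {7, 12}
Step 4: find(15) -> no change; set of 15 is {15}
Step 5: union(1, 15) -> merged; set of 1 now {1, 15}
Step 6: union(4, 2) -> merged; set of 4 now {2, 4, 8}
Step 7: union(6, 10) -> merged; set of 6 now {6, 10}
Step 8: union(10, 12) -> merged; set of 10 now {6, 7, 10, 12}
Step 9: union(8, 15) -> merged; set of 8 now {1, 2, 4, 8, 15}
Step 10: union(11, 8) -> merged; set of 11 now {1, 2, 4, 8, 9, 11, 15}
Step 11: union(14, 10) -> merged; set of 14 now {6, 7, 10, 12, 14}
Step 12: union(15, 3) -> merged; set of 15 now {1, 2, 3, 4, 8, 9, 11, 15}
Step 13: find(0) -> no change; set of 0 is {0}
Step 14: union(11, 12) -> merged; set of 11 now {1, 2, 3, 4, 6, 7, 8, 9, 10, 11, 12, 14, 15}
Step 15: union(7, 13) -> merged; set of 7 now {1, 2, 3, 4, 6, 7, 8, 9, 10, 11, 12, 13, 14, 15}
Step 16: union(8, 12) -> already same set; set of 8 now {1, 2, 3, 4, 6, 7, 8, 9, 10, 11, 12, 13, 14, 15}
Step 17: union(5, 12) -> merged; set of 5 now {1, 2, 3, 4, 5, 6, 7, 8, 9, 10, 11, 12, 13, 14, 15}
Step 18: find(13) -> no change; set of 13 is {1, 2, 3, 4, 5, 6, 7, 8, 9, 10, 11, 12, 13, 14, 15}
Step 19: union(12, 4) -> already same set; set of 12 now {1, 2, 3, 4, 5, 6, 7, 8, 9, 10, 11, 12, 13, 14, 15}
Step 20: find(3) -> no change; set of 3 is {1, 2, 3, 4, 5, 6, 7, 8, 9, 10, 11, 12, 13, 14, 15}
Step 21: union(6, 2) -> already same set; set of 6 now {1, 2, 3, 4, 5, 6, 7, 8, 9, 10, 11, 12, 13, 14, 15}
Step 22: union(13, 1) -> already same set; set of 13 now {1, 2, 3, 4, 5, 6, 7, 8, 9, 10, 11, 12, 13, 14, 15}
Step 23: union(12, 1) -> already same set; set of 12 now {1, 2, 3, 4, 5, 6, 7, 8, 9, 10, 11, 12, 13, 14, 15}
Step 24: union(12, 9) -> already same set; set of 12 now {1, 2, 3, 4, 5, 6, 7, 8, 9, 10, 11, 12, 13, 14, 15}
Set of 12: {1, 2, 3, 4, 5, 6, 7, 8, 9, 10, 11, 12, 13, 14, 15}; 4 is a member.

Answer: yes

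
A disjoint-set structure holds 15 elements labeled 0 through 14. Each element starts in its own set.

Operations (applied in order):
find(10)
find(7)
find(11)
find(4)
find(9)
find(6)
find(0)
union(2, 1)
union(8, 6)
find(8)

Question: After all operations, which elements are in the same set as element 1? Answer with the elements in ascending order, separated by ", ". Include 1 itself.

Answer: 1, 2

Derivation:
Step 1: find(10) -> no change; set of 10 is {10}
Step 2: find(7) -> no change; set of 7 is {7}
Step 3: find(11) -> no change; set of 11 is {11}
Step 4: find(4) -> no change; set of 4 is {4}
Step 5: find(9) -> no change; set of 9 is {9}
Step 6: find(6) -> no change; set of 6 is {6}
Step 7: find(0) -> no change; set of 0 is {0}
Step 8: union(2, 1) -> merged; set of 2 now {1, 2}
Step 9: union(8, 6) -> merged; set of 8 now {6, 8}
Step 10: find(8) -> no change; set of 8 is {6, 8}
Component of 1: {1, 2}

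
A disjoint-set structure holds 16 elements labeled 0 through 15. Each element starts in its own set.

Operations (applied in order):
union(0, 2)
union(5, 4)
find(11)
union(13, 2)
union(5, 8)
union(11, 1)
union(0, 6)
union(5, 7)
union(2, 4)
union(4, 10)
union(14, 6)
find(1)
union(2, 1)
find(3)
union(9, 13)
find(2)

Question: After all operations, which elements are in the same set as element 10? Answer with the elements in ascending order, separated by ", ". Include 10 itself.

Step 1: union(0, 2) -> merged; set of 0 now {0, 2}
Step 2: union(5, 4) -> merged; set of 5 now {4, 5}
Step 3: find(11) -> no change; set of 11 is {11}
Step 4: union(13, 2) -> merged; set of 13 now {0, 2, 13}
Step 5: union(5, 8) -> merged; set of 5 now {4, 5, 8}
Step 6: union(11, 1) -> merged; set of 11 now {1, 11}
Step 7: union(0, 6) -> merged; set of 0 now {0, 2, 6, 13}
Step 8: union(5, 7) -> merged; set of 5 now {4, 5, 7, 8}
Step 9: union(2, 4) -> merged; set of 2 now {0, 2, 4, 5, 6, 7, 8, 13}
Step 10: union(4, 10) -> merged; set of 4 now {0, 2, 4, 5, 6, 7, 8, 10, 13}
Step 11: union(14, 6) -> merged; set of 14 now {0, 2, 4, 5, 6, 7, 8, 10, 13, 14}
Step 12: find(1) -> no change; set of 1 is {1, 11}
Step 13: union(2, 1) -> merged; set of 2 now {0, 1, 2, 4, 5, 6, 7, 8, 10, 11, 13, 14}
Step 14: find(3) -> no change; set of 3 is {3}
Step 15: union(9, 13) -> merged; set of 9 now {0, 1, 2, 4, 5, 6, 7, 8, 9, 10, 11, 13, 14}
Step 16: find(2) -> no change; set of 2 is {0, 1, 2, 4, 5, 6, 7, 8, 9, 10, 11, 13, 14}
Component of 10: {0, 1, 2, 4, 5, 6, 7, 8, 9, 10, 11, 13, 14}

Answer: 0, 1, 2, 4, 5, 6, 7, 8, 9, 10, 11, 13, 14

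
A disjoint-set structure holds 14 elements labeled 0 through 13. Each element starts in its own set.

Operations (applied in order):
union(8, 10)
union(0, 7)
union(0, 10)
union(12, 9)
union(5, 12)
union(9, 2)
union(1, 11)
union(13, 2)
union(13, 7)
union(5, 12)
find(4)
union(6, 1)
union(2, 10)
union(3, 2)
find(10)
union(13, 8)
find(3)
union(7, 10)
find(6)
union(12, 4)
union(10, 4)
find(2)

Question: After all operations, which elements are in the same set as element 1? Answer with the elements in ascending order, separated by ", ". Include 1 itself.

Step 1: union(8, 10) -> merged; set of 8 now {8, 10}
Step 2: union(0, 7) -> merged; set of 0 now {0, 7}
Step 3: union(0, 10) -> merged; set of 0 now {0, 7, 8, 10}
Step 4: union(12, 9) -> merged; set of 12 now {9, 12}
Step 5: union(5, 12) -> merged; set of 5 now {5, 9, 12}
Step 6: union(9, 2) -> merged; set of 9 now {2, 5, 9, 12}
Step 7: union(1, 11) -> merged; set of 1 now {1, 11}
Step 8: union(13, 2) -> merged; set of 13 now {2, 5, 9, 12, 13}
Step 9: union(13, 7) -> merged; set of 13 now {0, 2, 5, 7, 8, 9, 10, 12, 13}
Step 10: union(5, 12) -> already same set; set of 5 now {0, 2, 5, 7, 8, 9, 10, 12, 13}
Step 11: find(4) -> no change; set of 4 is {4}
Step 12: union(6, 1) -> merged; set of 6 now {1, 6, 11}
Step 13: union(2, 10) -> already same set; set of 2 now {0, 2, 5, 7, 8, 9, 10, 12, 13}
Step 14: union(3, 2) -> merged; set of 3 now {0, 2, 3, 5, 7, 8, 9, 10, 12, 13}
Step 15: find(10) -> no change; set of 10 is {0, 2, 3, 5, 7, 8, 9, 10, 12, 13}
Step 16: union(13, 8) -> already same set; set of 13 now {0, 2, 3, 5, 7, 8, 9, 10, 12, 13}
Step 17: find(3) -> no change; set of 3 is {0, 2, 3, 5, 7, 8, 9, 10, 12, 13}
Step 18: union(7, 10) -> already same set; set of 7 now {0, 2, 3, 5, 7, 8, 9, 10, 12, 13}
Step 19: find(6) -> no change; set of 6 is {1, 6, 11}
Step 20: union(12, 4) -> merged; set of 12 now {0, 2, 3, 4, 5, 7, 8, 9, 10, 12, 13}
Step 21: union(10, 4) -> already same set; set of 10 now {0, 2, 3, 4, 5, 7, 8, 9, 10, 12, 13}
Step 22: find(2) -> no change; set of 2 is {0, 2, 3, 4, 5, 7, 8, 9, 10, 12, 13}
Component of 1: {1, 6, 11}

Answer: 1, 6, 11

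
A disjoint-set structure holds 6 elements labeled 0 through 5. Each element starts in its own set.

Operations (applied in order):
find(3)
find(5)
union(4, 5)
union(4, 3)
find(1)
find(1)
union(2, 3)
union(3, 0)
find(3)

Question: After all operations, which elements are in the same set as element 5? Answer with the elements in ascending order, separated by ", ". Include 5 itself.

Answer: 0, 2, 3, 4, 5

Derivation:
Step 1: find(3) -> no change; set of 3 is {3}
Step 2: find(5) -> no change; set of 5 is {5}
Step 3: union(4, 5) -> merged; set of 4 now {4, 5}
Step 4: union(4, 3) -> merged; set of 4 now {3, 4, 5}
Step 5: find(1) -> no change; set of 1 is {1}
Step 6: find(1) -> no change; set of 1 is {1}
Step 7: union(2, 3) -> merged; set of 2 now {2, 3, 4, 5}
Step 8: union(3, 0) -> merged; set of 3 now {0, 2, 3, 4, 5}
Step 9: find(3) -> no change; set of 3 is {0, 2, 3, 4, 5}
Component of 5: {0, 2, 3, 4, 5}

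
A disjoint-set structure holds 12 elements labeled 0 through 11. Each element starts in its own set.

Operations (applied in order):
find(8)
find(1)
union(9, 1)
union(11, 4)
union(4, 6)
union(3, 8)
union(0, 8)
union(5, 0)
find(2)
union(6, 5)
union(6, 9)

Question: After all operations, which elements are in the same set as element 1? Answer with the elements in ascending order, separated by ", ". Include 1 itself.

Answer: 0, 1, 3, 4, 5, 6, 8, 9, 11

Derivation:
Step 1: find(8) -> no change; set of 8 is {8}
Step 2: find(1) -> no change; set of 1 is {1}
Step 3: union(9, 1) -> merged; set of 9 now {1, 9}
Step 4: union(11, 4) -> merged; set of 11 now {4, 11}
Step 5: union(4, 6) -> merged; set of 4 now {4, 6, 11}
Step 6: union(3, 8) -> merged; set of 3 now {3, 8}
Step 7: union(0, 8) -> merged; set of 0 now {0, 3, 8}
Step 8: union(5, 0) -> merged; set of 5 now {0, 3, 5, 8}
Step 9: find(2) -> no change; set of 2 is {2}
Step 10: union(6, 5) -> merged; set of 6 now {0, 3, 4, 5, 6, 8, 11}
Step 11: union(6, 9) -> merged; set of 6 now {0, 1, 3, 4, 5, 6, 8, 9, 11}
Component of 1: {0, 1, 3, 4, 5, 6, 8, 9, 11}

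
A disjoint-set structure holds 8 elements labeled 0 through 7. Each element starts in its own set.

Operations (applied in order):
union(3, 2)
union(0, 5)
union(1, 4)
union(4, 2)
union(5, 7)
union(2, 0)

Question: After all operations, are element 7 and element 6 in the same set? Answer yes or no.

Answer: no

Derivation:
Step 1: union(3, 2) -> merged; set of 3 now {2, 3}
Step 2: union(0, 5) -> merged; set of 0 now {0, 5}
Step 3: union(1, 4) -> merged; set of 1 now {1, 4}
Step 4: union(4, 2) -> merged; set of 4 now {1, 2, 3, 4}
Step 5: union(5, 7) -> merged; set of 5 now {0, 5, 7}
Step 6: union(2, 0) -> merged; set of 2 now {0, 1, 2, 3, 4, 5, 7}
Set of 7: {0, 1, 2, 3, 4, 5, 7}; 6 is not a member.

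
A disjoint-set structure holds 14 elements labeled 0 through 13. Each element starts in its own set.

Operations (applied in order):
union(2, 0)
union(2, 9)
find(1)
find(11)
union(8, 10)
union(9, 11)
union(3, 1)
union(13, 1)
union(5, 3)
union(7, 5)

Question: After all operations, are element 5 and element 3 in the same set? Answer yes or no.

Step 1: union(2, 0) -> merged; set of 2 now {0, 2}
Step 2: union(2, 9) -> merged; set of 2 now {0, 2, 9}
Step 3: find(1) -> no change; set of 1 is {1}
Step 4: find(11) -> no change; set of 11 is {11}
Step 5: union(8, 10) -> merged; set of 8 now {8, 10}
Step 6: union(9, 11) -> merged; set of 9 now {0, 2, 9, 11}
Step 7: union(3, 1) -> merged; set of 3 now {1, 3}
Step 8: union(13, 1) -> merged; set of 13 now {1, 3, 13}
Step 9: union(5, 3) -> merged; set of 5 now {1, 3, 5, 13}
Step 10: union(7, 5) -> merged; set of 7 now {1, 3, 5, 7, 13}
Set of 5: {1, 3, 5, 7, 13}; 3 is a member.

Answer: yes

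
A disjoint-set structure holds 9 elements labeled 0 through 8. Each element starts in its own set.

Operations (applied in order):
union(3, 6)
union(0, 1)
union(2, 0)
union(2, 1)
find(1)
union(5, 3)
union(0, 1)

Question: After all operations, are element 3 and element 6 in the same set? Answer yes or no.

Answer: yes

Derivation:
Step 1: union(3, 6) -> merged; set of 3 now {3, 6}
Step 2: union(0, 1) -> merged; set of 0 now {0, 1}
Step 3: union(2, 0) -> merged; set of 2 now {0, 1, 2}
Step 4: union(2, 1) -> already same set; set of 2 now {0, 1, 2}
Step 5: find(1) -> no change; set of 1 is {0, 1, 2}
Step 6: union(5, 3) -> merged; set of 5 now {3, 5, 6}
Step 7: union(0, 1) -> already same set; set of 0 now {0, 1, 2}
Set of 3: {3, 5, 6}; 6 is a member.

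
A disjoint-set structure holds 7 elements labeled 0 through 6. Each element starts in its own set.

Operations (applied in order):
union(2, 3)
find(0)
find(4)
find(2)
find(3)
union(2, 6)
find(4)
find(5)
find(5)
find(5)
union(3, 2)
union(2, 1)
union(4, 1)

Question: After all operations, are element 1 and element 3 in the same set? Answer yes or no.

Answer: yes

Derivation:
Step 1: union(2, 3) -> merged; set of 2 now {2, 3}
Step 2: find(0) -> no change; set of 0 is {0}
Step 3: find(4) -> no change; set of 4 is {4}
Step 4: find(2) -> no change; set of 2 is {2, 3}
Step 5: find(3) -> no change; set of 3 is {2, 3}
Step 6: union(2, 6) -> merged; set of 2 now {2, 3, 6}
Step 7: find(4) -> no change; set of 4 is {4}
Step 8: find(5) -> no change; set of 5 is {5}
Step 9: find(5) -> no change; set of 5 is {5}
Step 10: find(5) -> no change; set of 5 is {5}
Step 11: union(3, 2) -> already same set; set of 3 now {2, 3, 6}
Step 12: union(2, 1) -> merged; set of 2 now {1, 2, 3, 6}
Step 13: union(4, 1) -> merged; set of 4 now {1, 2, 3, 4, 6}
Set of 1: {1, 2, 3, 4, 6}; 3 is a member.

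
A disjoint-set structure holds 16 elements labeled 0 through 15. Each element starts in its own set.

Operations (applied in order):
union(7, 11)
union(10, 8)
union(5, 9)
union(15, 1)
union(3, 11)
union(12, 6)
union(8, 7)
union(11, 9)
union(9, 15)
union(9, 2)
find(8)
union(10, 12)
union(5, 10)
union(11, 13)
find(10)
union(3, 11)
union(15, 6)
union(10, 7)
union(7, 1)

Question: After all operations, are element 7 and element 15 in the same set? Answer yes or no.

Step 1: union(7, 11) -> merged; set of 7 now {7, 11}
Step 2: union(10, 8) -> merged; set of 10 now {8, 10}
Step 3: union(5, 9) -> merged; set of 5 now {5, 9}
Step 4: union(15, 1) -> merged; set of 15 now {1, 15}
Step 5: union(3, 11) -> merged; set of 3 now {3, 7, 11}
Step 6: union(12, 6) -> merged; set of 12 now {6, 12}
Step 7: union(8, 7) -> merged; set of 8 now {3, 7, 8, 10, 11}
Step 8: union(11, 9) -> merged; set of 11 now {3, 5, 7, 8, 9, 10, 11}
Step 9: union(9, 15) -> merged; set of 9 now {1, 3, 5, 7, 8, 9, 10, 11, 15}
Step 10: union(9, 2) -> merged; set of 9 now {1, 2, 3, 5, 7, 8, 9, 10, 11, 15}
Step 11: find(8) -> no change; set of 8 is {1, 2, 3, 5, 7, 8, 9, 10, 11, 15}
Step 12: union(10, 12) -> merged; set of 10 now {1, 2, 3, 5, 6, 7, 8, 9, 10, 11, 12, 15}
Step 13: union(5, 10) -> already same set; set of 5 now {1, 2, 3, 5, 6, 7, 8, 9, 10, 11, 12, 15}
Step 14: union(11, 13) -> merged; set of 11 now {1, 2, 3, 5, 6, 7, 8, 9, 10, 11, 12, 13, 15}
Step 15: find(10) -> no change; set of 10 is {1, 2, 3, 5, 6, 7, 8, 9, 10, 11, 12, 13, 15}
Step 16: union(3, 11) -> already same set; set of 3 now {1, 2, 3, 5, 6, 7, 8, 9, 10, 11, 12, 13, 15}
Step 17: union(15, 6) -> already same set; set of 15 now {1, 2, 3, 5, 6, 7, 8, 9, 10, 11, 12, 13, 15}
Step 18: union(10, 7) -> already same set; set of 10 now {1, 2, 3, 5, 6, 7, 8, 9, 10, 11, 12, 13, 15}
Step 19: union(7, 1) -> already same set; set of 7 now {1, 2, 3, 5, 6, 7, 8, 9, 10, 11, 12, 13, 15}
Set of 7: {1, 2, 3, 5, 6, 7, 8, 9, 10, 11, 12, 13, 15}; 15 is a member.

Answer: yes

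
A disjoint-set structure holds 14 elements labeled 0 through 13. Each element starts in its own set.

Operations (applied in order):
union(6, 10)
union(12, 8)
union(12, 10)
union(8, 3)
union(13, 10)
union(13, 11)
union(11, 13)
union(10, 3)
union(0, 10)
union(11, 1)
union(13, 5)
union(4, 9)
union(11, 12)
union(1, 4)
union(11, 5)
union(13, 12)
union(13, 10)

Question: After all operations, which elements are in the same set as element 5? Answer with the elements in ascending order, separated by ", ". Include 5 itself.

Answer: 0, 1, 3, 4, 5, 6, 8, 9, 10, 11, 12, 13

Derivation:
Step 1: union(6, 10) -> merged; set of 6 now {6, 10}
Step 2: union(12, 8) -> merged; set of 12 now {8, 12}
Step 3: union(12, 10) -> merged; set of 12 now {6, 8, 10, 12}
Step 4: union(8, 3) -> merged; set of 8 now {3, 6, 8, 10, 12}
Step 5: union(13, 10) -> merged; set of 13 now {3, 6, 8, 10, 12, 13}
Step 6: union(13, 11) -> merged; set of 13 now {3, 6, 8, 10, 11, 12, 13}
Step 7: union(11, 13) -> already same set; set of 11 now {3, 6, 8, 10, 11, 12, 13}
Step 8: union(10, 3) -> already same set; set of 10 now {3, 6, 8, 10, 11, 12, 13}
Step 9: union(0, 10) -> merged; set of 0 now {0, 3, 6, 8, 10, 11, 12, 13}
Step 10: union(11, 1) -> merged; set of 11 now {0, 1, 3, 6, 8, 10, 11, 12, 13}
Step 11: union(13, 5) -> merged; set of 13 now {0, 1, 3, 5, 6, 8, 10, 11, 12, 13}
Step 12: union(4, 9) -> merged; set of 4 now {4, 9}
Step 13: union(11, 12) -> already same set; set of 11 now {0, 1, 3, 5, 6, 8, 10, 11, 12, 13}
Step 14: union(1, 4) -> merged; set of 1 now {0, 1, 3, 4, 5, 6, 8, 9, 10, 11, 12, 13}
Step 15: union(11, 5) -> already same set; set of 11 now {0, 1, 3, 4, 5, 6, 8, 9, 10, 11, 12, 13}
Step 16: union(13, 12) -> already same set; set of 13 now {0, 1, 3, 4, 5, 6, 8, 9, 10, 11, 12, 13}
Step 17: union(13, 10) -> already same set; set of 13 now {0, 1, 3, 4, 5, 6, 8, 9, 10, 11, 12, 13}
Component of 5: {0, 1, 3, 4, 5, 6, 8, 9, 10, 11, 12, 13}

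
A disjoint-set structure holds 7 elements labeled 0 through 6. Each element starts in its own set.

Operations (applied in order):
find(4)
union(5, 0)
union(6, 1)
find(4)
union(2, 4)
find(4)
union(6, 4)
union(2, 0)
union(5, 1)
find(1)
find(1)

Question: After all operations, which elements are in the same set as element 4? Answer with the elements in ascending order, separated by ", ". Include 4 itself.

Step 1: find(4) -> no change; set of 4 is {4}
Step 2: union(5, 0) -> merged; set of 5 now {0, 5}
Step 3: union(6, 1) -> merged; set of 6 now {1, 6}
Step 4: find(4) -> no change; set of 4 is {4}
Step 5: union(2, 4) -> merged; set of 2 now {2, 4}
Step 6: find(4) -> no change; set of 4 is {2, 4}
Step 7: union(6, 4) -> merged; set of 6 now {1, 2, 4, 6}
Step 8: union(2, 0) -> merged; set of 2 now {0, 1, 2, 4, 5, 6}
Step 9: union(5, 1) -> already same set; set of 5 now {0, 1, 2, 4, 5, 6}
Step 10: find(1) -> no change; set of 1 is {0, 1, 2, 4, 5, 6}
Step 11: find(1) -> no change; set of 1 is {0, 1, 2, 4, 5, 6}
Component of 4: {0, 1, 2, 4, 5, 6}

Answer: 0, 1, 2, 4, 5, 6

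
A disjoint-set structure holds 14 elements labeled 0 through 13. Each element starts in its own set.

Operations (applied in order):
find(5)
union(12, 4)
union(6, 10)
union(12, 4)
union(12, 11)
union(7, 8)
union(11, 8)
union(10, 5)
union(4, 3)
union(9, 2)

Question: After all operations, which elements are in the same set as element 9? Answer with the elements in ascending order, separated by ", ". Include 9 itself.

Answer: 2, 9

Derivation:
Step 1: find(5) -> no change; set of 5 is {5}
Step 2: union(12, 4) -> merged; set of 12 now {4, 12}
Step 3: union(6, 10) -> merged; set of 6 now {6, 10}
Step 4: union(12, 4) -> already same set; set of 12 now {4, 12}
Step 5: union(12, 11) -> merged; set of 12 now {4, 11, 12}
Step 6: union(7, 8) -> merged; set of 7 now {7, 8}
Step 7: union(11, 8) -> merged; set of 11 now {4, 7, 8, 11, 12}
Step 8: union(10, 5) -> merged; set of 10 now {5, 6, 10}
Step 9: union(4, 3) -> merged; set of 4 now {3, 4, 7, 8, 11, 12}
Step 10: union(9, 2) -> merged; set of 9 now {2, 9}
Component of 9: {2, 9}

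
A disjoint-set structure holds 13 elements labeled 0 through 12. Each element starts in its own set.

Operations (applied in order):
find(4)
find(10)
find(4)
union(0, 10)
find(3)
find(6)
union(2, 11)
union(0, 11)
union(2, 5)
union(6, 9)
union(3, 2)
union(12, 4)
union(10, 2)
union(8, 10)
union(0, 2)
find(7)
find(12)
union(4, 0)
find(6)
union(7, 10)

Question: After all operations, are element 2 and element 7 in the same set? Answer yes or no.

Step 1: find(4) -> no change; set of 4 is {4}
Step 2: find(10) -> no change; set of 10 is {10}
Step 3: find(4) -> no change; set of 4 is {4}
Step 4: union(0, 10) -> merged; set of 0 now {0, 10}
Step 5: find(3) -> no change; set of 3 is {3}
Step 6: find(6) -> no change; set of 6 is {6}
Step 7: union(2, 11) -> merged; set of 2 now {2, 11}
Step 8: union(0, 11) -> merged; set of 0 now {0, 2, 10, 11}
Step 9: union(2, 5) -> merged; set of 2 now {0, 2, 5, 10, 11}
Step 10: union(6, 9) -> merged; set of 6 now {6, 9}
Step 11: union(3, 2) -> merged; set of 3 now {0, 2, 3, 5, 10, 11}
Step 12: union(12, 4) -> merged; set of 12 now {4, 12}
Step 13: union(10, 2) -> already same set; set of 10 now {0, 2, 3, 5, 10, 11}
Step 14: union(8, 10) -> merged; set of 8 now {0, 2, 3, 5, 8, 10, 11}
Step 15: union(0, 2) -> already same set; set of 0 now {0, 2, 3, 5, 8, 10, 11}
Step 16: find(7) -> no change; set of 7 is {7}
Step 17: find(12) -> no change; set of 12 is {4, 12}
Step 18: union(4, 0) -> merged; set of 4 now {0, 2, 3, 4, 5, 8, 10, 11, 12}
Step 19: find(6) -> no change; set of 6 is {6, 9}
Step 20: union(7, 10) -> merged; set of 7 now {0, 2, 3, 4, 5, 7, 8, 10, 11, 12}
Set of 2: {0, 2, 3, 4, 5, 7, 8, 10, 11, 12}; 7 is a member.

Answer: yes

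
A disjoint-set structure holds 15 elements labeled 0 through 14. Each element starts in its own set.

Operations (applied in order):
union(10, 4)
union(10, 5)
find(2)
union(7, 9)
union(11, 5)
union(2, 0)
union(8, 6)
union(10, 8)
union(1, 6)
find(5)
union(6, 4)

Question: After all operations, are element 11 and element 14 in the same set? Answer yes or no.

Answer: no

Derivation:
Step 1: union(10, 4) -> merged; set of 10 now {4, 10}
Step 2: union(10, 5) -> merged; set of 10 now {4, 5, 10}
Step 3: find(2) -> no change; set of 2 is {2}
Step 4: union(7, 9) -> merged; set of 7 now {7, 9}
Step 5: union(11, 5) -> merged; set of 11 now {4, 5, 10, 11}
Step 6: union(2, 0) -> merged; set of 2 now {0, 2}
Step 7: union(8, 6) -> merged; set of 8 now {6, 8}
Step 8: union(10, 8) -> merged; set of 10 now {4, 5, 6, 8, 10, 11}
Step 9: union(1, 6) -> merged; set of 1 now {1, 4, 5, 6, 8, 10, 11}
Step 10: find(5) -> no change; set of 5 is {1, 4, 5, 6, 8, 10, 11}
Step 11: union(6, 4) -> already same set; set of 6 now {1, 4, 5, 6, 8, 10, 11}
Set of 11: {1, 4, 5, 6, 8, 10, 11}; 14 is not a member.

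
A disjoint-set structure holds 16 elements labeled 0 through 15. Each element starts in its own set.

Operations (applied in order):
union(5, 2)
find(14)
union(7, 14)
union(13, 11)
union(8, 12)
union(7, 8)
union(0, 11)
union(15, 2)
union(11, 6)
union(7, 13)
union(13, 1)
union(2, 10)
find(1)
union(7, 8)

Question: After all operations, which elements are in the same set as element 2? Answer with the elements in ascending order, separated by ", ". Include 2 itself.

Step 1: union(5, 2) -> merged; set of 5 now {2, 5}
Step 2: find(14) -> no change; set of 14 is {14}
Step 3: union(7, 14) -> merged; set of 7 now {7, 14}
Step 4: union(13, 11) -> merged; set of 13 now {11, 13}
Step 5: union(8, 12) -> merged; set of 8 now {8, 12}
Step 6: union(7, 8) -> merged; set of 7 now {7, 8, 12, 14}
Step 7: union(0, 11) -> merged; set of 0 now {0, 11, 13}
Step 8: union(15, 2) -> merged; set of 15 now {2, 5, 15}
Step 9: union(11, 6) -> merged; set of 11 now {0, 6, 11, 13}
Step 10: union(7, 13) -> merged; set of 7 now {0, 6, 7, 8, 11, 12, 13, 14}
Step 11: union(13, 1) -> merged; set of 13 now {0, 1, 6, 7, 8, 11, 12, 13, 14}
Step 12: union(2, 10) -> merged; set of 2 now {2, 5, 10, 15}
Step 13: find(1) -> no change; set of 1 is {0, 1, 6, 7, 8, 11, 12, 13, 14}
Step 14: union(7, 8) -> already same set; set of 7 now {0, 1, 6, 7, 8, 11, 12, 13, 14}
Component of 2: {2, 5, 10, 15}

Answer: 2, 5, 10, 15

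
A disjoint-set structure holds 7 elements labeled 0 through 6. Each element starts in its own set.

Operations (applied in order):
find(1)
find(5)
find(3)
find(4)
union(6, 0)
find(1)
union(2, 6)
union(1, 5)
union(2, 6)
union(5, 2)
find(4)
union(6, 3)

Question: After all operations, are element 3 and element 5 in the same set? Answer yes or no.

Answer: yes

Derivation:
Step 1: find(1) -> no change; set of 1 is {1}
Step 2: find(5) -> no change; set of 5 is {5}
Step 3: find(3) -> no change; set of 3 is {3}
Step 4: find(4) -> no change; set of 4 is {4}
Step 5: union(6, 0) -> merged; set of 6 now {0, 6}
Step 6: find(1) -> no change; set of 1 is {1}
Step 7: union(2, 6) -> merged; set of 2 now {0, 2, 6}
Step 8: union(1, 5) -> merged; set of 1 now {1, 5}
Step 9: union(2, 6) -> already same set; set of 2 now {0, 2, 6}
Step 10: union(5, 2) -> merged; set of 5 now {0, 1, 2, 5, 6}
Step 11: find(4) -> no change; set of 4 is {4}
Step 12: union(6, 3) -> merged; set of 6 now {0, 1, 2, 3, 5, 6}
Set of 3: {0, 1, 2, 3, 5, 6}; 5 is a member.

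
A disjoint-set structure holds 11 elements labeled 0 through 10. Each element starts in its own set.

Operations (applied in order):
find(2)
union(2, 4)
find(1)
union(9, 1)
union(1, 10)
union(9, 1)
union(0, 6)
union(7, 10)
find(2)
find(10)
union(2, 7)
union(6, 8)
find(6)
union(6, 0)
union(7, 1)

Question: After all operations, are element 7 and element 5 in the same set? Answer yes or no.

Answer: no

Derivation:
Step 1: find(2) -> no change; set of 2 is {2}
Step 2: union(2, 4) -> merged; set of 2 now {2, 4}
Step 3: find(1) -> no change; set of 1 is {1}
Step 4: union(9, 1) -> merged; set of 9 now {1, 9}
Step 5: union(1, 10) -> merged; set of 1 now {1, 9, 10}
Step 6: union(9, 1) -> already same set; set of 9 now {1, 9, 10}
Step 7: union(0, 6) -> merged; set of 0 now {0, 6}
Step 8: union(7, 10) -> merged; set of 7 now {1, 7, 9, 10}
Step 9: find(2) -> no change; set of 2 is {2, 4}
Step 10: find(10) -> no change; set of 10 is {1, 7, 9, 10}
Step 11: union(2, 7) -> merged; set of 2 now {1, 2, 4, 7, 9, 10}
Step 12: union(6, 8) -> merged; set of 6 now {0, 6, 8}
Step 13: find(6) -> no change; set of 6 is {0, 6, 8}
Step 14: union(6, 0) -> already same set; set of 6 now {0, 6, 8}
Step 15: union(7, 1) -> already same set; set of 7 now {1, 2, 4, 7, 9, 10}
Set of 7: {1, 2, 4, 7, 9, 10}; 5 is not a member.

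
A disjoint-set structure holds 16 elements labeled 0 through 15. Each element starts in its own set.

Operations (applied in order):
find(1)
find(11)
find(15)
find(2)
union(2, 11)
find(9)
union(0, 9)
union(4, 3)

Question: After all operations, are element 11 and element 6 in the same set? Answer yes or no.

Step 1: find(1) -> no change; set of 1 is {1}
Step 2: find(11) -> no change; set of 11 is {11}
Step 3: find(15) -> no change; set of 15 is {15}
Step 4: find(2) -> no change; set of 2 is {2}
Step 5: union(2, 11) -> merged; set of 2 now {2, 11}
Step 6: find(9) -> no change; set of 9 is {9}
Step 7: union(0, 9) -> merged; set of 0 now {0, 9}
Step 8: union(4, 3) -> merged; set of 4 now {3, 4}
Set of 11: {2, 11}; 6 is not a member.

Answer: no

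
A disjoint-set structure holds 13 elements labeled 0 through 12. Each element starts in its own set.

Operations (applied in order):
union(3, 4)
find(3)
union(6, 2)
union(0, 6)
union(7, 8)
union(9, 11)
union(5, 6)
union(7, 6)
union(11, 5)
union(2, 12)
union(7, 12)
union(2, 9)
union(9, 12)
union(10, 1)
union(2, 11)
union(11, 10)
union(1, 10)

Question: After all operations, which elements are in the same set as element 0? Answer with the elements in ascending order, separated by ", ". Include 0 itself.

Step 1: union(3, 4) -> merged; set of 3 now {3, 4}
Step 2: find(3) -> no change; set of 3 is {3, 4}
Step 3: union(6, 2) -> merged; set of 6 now {2, 6}
Step 4: union(0, 6) -> merged; set of 0 now {0, 2, 6}
Step 5: union(7, 8) -> merged; set of 7 now {7, 8}
Step 6: union(9, 11) -> merged; set of 9 now {9, 11}
Step 7: union(5, 6) -> merged; set of 5 now {0, 2, 5, 6}
Step 8: union(7, 6) -> merged; set of 7 now {0, 2, 5, 6, 7, 8}
Step 9: union(11, 5) -> merged; set of 11 now {0, 2, 5, 6, 7, 8, 9, 11}
Step 10: union(2, 12) -> merged; set of 2 now {0, 2, 5, 6, 7, 8, 9, 11, 12}
Step 11: union(7, 12) -> already same set; set of 7 now {0, 2, 5, 6, 7, 8, 9, 11, 12}
Step 12: union(2, 9) -> already same set; set of 2 now {0, 2, 5, 6, 7, 8, 9, 11, 12}
Step 13: union(9, 12) -> already same set; set of 9 now {0, 2, 5, 6, 7, 8, 9, 11, 12}
Step 14: union(10, 1) -> merged; set of 10 now {1, 10}
Step 15: union(2, 11) -> already same set; set of 2 now {0, 2, 5, 6, 7, 8, 9, 11, 12}
Step 16: union(11, 10) -> merged; set of 11 now {0, 1, 2, 5, 6, 7, 8, 9, 10, 11, 12}
Step 17: union(1, 10) -> already same set; set of 1 now {0, 1, 2, 5, 6, 7, 8, 9, 10, 11, 12}
Component of 0: {0, 1, 2, 5, 6, 7, 8, 9, 10, 11, 12}

Answer: 0, 1, 2, 5, 6, 7, 8, 9, 10, 11, 12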